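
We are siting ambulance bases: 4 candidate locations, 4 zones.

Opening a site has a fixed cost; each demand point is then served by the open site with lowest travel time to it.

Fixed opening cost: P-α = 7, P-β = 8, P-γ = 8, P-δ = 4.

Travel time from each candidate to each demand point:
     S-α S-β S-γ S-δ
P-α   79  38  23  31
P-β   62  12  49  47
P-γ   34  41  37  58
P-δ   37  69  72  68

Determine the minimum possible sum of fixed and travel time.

122

Open {P-α, P-β, P-δ}: assign each demand point to its cheapest open site.
  S-α→P-δ 37, S-β→P-β 12, S-γ→P-α 23, S-δ→P-α 31
  travel time 103, fixed 19 → total 122.
Compare {P-α, P-β, P-γ}: travel time 100 + fixed 23 = 123.
Compare {P-α, P-β, P-γ, P-δ}: travel time 100 + fixed 27 = 127.
Compare {P-α, P-δ}: travel time 129 + fixed 11 = 140.
All other subsets cost ≥ 123. Minimum total cost: 122.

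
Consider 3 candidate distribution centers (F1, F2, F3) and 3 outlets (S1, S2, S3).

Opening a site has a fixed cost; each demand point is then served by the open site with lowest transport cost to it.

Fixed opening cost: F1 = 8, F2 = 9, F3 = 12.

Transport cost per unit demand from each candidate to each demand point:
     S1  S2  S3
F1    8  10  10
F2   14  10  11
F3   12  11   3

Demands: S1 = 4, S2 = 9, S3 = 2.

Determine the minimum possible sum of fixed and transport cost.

148

Open {F1, F3}: assign each demand point to its cheapest open site.
  S1→F1 4×8=32, S2→F1 9×10=90, S3→F3 2×3=6
  transport cost 128, fixed 20 → total 148.
Compare {F1}: transport cost 142 + fixed 8 = 150.
Compare {F1, F2, F3}: transport cost 128 + fixed 29 = 157.
Compare {F1, F2}: transport cost 142 + fixed 17 = 159.
All other subsets cost ≥ 150. Minimum total cost: 148.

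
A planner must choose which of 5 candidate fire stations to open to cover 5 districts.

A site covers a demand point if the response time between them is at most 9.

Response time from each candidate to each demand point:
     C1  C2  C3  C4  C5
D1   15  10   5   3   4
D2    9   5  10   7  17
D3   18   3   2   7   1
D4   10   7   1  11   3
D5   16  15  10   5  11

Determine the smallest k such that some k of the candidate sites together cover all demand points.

Coverage sets (demand points within 9 of each site):
  D1: {C3, C4, C5}
  D2: {C1, C2, C4}
  D3: {C2, C3, C4, C5}
  D4: {C2, C3, C5}
  D5: {C4}
No single site covers all 5 demand points.
But {D1, D2} covers everything, so the minimum is 2.

2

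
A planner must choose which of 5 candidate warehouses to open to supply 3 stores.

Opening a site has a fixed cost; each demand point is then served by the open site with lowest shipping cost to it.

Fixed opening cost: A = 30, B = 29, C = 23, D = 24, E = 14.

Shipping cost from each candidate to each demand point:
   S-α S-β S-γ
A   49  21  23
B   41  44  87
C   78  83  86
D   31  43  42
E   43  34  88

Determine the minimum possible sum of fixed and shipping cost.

123

Open {A}: assign each demand point to its cheapest open site.
  S-α→A 49, S-β→A 21, S-γ→A 23
  shipping cost 93, fixed 30 → total 123.
Compare {A, D}: shipping cost 75 + fixed 54 = 129.
Compare {A, E}: shipping cost 87 + fixed 44 = 131.
Compare {D}: shipping cost 116 + fixed 24 = 140.
All other subsets cost ≥ 129. Minimum total cost: 123.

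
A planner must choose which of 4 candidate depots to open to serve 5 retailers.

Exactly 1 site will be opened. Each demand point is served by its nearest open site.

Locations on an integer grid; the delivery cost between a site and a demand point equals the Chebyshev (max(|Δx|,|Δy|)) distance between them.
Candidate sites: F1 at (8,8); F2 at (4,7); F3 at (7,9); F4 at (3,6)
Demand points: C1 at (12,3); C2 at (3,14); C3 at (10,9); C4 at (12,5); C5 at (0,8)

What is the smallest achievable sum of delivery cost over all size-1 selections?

25

Open {F1}.
  C1→F1 5, C2→F1 6, C3→F1 2, C4→F1 4, C5→F1 8  ⇒ total 25.
Compare {F3}: total 26.
Compare {F2}: total 33.
No size-1 selection does better; minimum is 25.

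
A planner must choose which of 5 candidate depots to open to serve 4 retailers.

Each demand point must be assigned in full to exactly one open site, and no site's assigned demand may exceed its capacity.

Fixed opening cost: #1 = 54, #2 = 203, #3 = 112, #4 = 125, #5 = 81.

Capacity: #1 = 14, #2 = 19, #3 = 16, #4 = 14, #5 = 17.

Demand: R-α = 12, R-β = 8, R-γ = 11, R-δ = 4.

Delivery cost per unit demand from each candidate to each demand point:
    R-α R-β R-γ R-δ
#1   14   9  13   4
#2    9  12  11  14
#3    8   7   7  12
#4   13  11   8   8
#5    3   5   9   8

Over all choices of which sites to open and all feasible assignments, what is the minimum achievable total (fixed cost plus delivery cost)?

Open {#1, #3, #5}; cheapest assignment that respects the capacities:
  #1 (cap 14, load 12): R-β, R-δ — cost 8×9 + 4×4 = 88
  #3 (cap 16, load 11): R-γ — cost 11×7 = 77
  #5 (cap 17, load 12): R-α — cost 12×3 = 36
  Shipping 201, fixed 247 → total 448.
  Any other capacity-feasible assignment to {#1, #3, #5} ships for at least 201.
Compare {#1, #4, #5}: its best feasible assignment gives total 472.
Compare {#3, #4, #5}: its best feasible assignment gives total 530.
Every other set of open sites that can feasibly serve all demand totals ≥ 472 even under its best assignment. Minimum: 448.

448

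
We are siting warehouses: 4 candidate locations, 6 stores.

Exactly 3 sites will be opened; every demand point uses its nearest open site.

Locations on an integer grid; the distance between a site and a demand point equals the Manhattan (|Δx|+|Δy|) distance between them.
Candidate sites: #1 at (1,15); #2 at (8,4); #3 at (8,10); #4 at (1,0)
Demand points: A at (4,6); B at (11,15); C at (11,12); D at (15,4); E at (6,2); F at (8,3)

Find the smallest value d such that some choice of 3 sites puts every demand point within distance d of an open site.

Open {#1, #2, #3}.
  Farthest demand point is B at distance 8 (to #3); all others are ≤ 8.
With {#2, #3, #4} the worst case is 8.
With {#1, #2, #4} the worst case is 11.
No size-3 selection achieves below 8.

8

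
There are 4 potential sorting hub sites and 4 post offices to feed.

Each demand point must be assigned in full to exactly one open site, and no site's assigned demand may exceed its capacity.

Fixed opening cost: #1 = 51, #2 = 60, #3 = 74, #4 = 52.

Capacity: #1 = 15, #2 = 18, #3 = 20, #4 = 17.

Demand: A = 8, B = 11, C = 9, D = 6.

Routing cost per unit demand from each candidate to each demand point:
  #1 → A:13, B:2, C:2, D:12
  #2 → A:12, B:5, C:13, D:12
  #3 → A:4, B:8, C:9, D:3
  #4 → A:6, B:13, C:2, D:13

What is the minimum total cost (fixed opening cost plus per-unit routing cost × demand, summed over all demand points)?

Open {#1, #3, #4}; cheapest assignment that respects the capacities:
  #1 (cap 15, load 11): B — cost 11×2 = 22
  #3 (cap 20, load 14): A, D — cost 8×4 + 6×3 = 50
  #4 (cap 17, load 9): C — cost 9×2 = 18
  Shipping 90, fixed 177 → total 267.
  Any other capacity-feasible assignment to {#1, #3, #4} ships for at least 90.
Compare {#3, #4}: its best feasible assignment gives total 298.
Compare {#2, #4}: its best feasible assignment gives total 305.
Every other set of open sites that can feasibly serve all demand totals ≥ 298 even under its best assignment. Minimum: 267.

267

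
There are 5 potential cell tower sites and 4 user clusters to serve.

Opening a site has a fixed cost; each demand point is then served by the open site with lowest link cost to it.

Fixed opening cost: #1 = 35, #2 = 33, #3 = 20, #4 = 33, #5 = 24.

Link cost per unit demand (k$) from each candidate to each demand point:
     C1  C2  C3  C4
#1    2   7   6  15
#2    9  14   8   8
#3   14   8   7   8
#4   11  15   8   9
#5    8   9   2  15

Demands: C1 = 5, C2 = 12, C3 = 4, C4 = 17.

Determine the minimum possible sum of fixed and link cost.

Open {#1, #3}: assign each demand point to its cheapest open site.
  C1→#1 5×2=10, C2→#1 12×7=84, C3→#1 4×6=24, C4→#3 17×8=136
  link cost 254, fixed 55 → total 309.
Compare {#1, #3, #5}: link cost 238 + fixed 79 = 317.
Compare {#1, #2}: link cost 254 + fixed 68 = 322.
Compare {#3, #5}: link cost 280 + fixed 44 = 324.
All other subsets cost ≥ 317. Minimum total cost: 309.

309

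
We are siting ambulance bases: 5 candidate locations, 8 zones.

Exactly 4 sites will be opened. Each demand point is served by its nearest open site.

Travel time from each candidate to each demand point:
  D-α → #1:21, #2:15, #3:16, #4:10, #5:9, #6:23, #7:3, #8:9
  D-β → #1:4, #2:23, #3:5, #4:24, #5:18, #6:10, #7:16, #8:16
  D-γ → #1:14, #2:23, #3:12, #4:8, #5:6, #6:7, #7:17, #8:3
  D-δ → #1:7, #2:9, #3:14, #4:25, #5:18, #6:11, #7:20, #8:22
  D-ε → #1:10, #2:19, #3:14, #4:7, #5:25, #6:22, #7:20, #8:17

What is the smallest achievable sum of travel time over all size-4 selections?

45

Open {D-α, D-β, D-γ, D-δ}.
  #1→D-β 4, #2→D-δ 9, #3→D-β 5, #4→D-γ 8, #5→D-γ 6, #6→D-γ 7, #7→D-α 3, #8→D-γ 3  ⇒ total 45.
Compare {D-α, D-β, D-γ, D-ε}: total 50.
Compare {D-α, D-γ, D-δ, D-ε}: total 54.
No size-4 selection does better; minimum is 45.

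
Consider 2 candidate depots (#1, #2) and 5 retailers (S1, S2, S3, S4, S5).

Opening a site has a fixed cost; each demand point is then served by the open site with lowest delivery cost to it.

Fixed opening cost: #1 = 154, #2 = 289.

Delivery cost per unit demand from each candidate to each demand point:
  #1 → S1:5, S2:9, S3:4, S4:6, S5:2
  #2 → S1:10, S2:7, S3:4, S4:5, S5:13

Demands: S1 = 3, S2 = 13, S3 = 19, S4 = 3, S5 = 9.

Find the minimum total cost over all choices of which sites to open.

Open {#1}: assign each demand point to its cheapest open site.
  S1→#1 3×5=15, S2→#1 13×9=117, S3→#1 19×4=76, S4→#1 3×6=18, S5→#1 9×2=18
  delivery cost 244, fixed 154 → total 398.
Compare {#2}: delivery cost 329 + fixed 289 = 618.
Compare {#1, #2}: delivery cost 215 + fixed 443 = 658.

398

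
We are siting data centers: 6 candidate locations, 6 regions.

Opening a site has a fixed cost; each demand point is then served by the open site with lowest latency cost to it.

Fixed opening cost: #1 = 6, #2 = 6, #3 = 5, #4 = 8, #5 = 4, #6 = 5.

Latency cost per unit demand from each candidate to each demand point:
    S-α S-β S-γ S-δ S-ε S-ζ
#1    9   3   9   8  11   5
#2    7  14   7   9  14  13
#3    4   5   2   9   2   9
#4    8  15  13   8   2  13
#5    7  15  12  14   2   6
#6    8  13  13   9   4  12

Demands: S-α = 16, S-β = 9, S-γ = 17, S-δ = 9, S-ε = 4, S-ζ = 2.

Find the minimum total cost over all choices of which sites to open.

226

Open {#1, #3}: assign each demand point to its cheapest open site.
  S-α→#3 16×4=64, S-β→#1 9×3=27, S-γ→#3 17×2=34, S-δ→#1 9×8=72, S-ε→#3 4×2=8, S-ζ→#1 2×5=10
  latency cost 215, fixed 11 → total 226.
Compare {#1, #3, #5}: latency cost 215 + fixed 15 = 230.
Compare {#1, #3, #6}: latency cost 215 + fixed 16 = 231.
Compare {#1, #2, #3}: latency cost 215 + fixed 17 = 232.
All other subsets cost ≥ 230. Minimum total cost: 226.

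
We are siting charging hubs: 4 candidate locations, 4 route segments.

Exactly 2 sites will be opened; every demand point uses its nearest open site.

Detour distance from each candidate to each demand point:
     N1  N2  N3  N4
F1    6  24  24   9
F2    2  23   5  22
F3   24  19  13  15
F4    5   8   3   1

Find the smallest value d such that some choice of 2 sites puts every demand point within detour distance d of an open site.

Open {F1, F4}.
  Farthest demand point is N2 at detour distance 8 (to F4); all others are ≤ 8.
With {F2, F4} the worst case is 8.
With {F3, F4} the worst case is 8.
No size-2 selection achieves below 8.

8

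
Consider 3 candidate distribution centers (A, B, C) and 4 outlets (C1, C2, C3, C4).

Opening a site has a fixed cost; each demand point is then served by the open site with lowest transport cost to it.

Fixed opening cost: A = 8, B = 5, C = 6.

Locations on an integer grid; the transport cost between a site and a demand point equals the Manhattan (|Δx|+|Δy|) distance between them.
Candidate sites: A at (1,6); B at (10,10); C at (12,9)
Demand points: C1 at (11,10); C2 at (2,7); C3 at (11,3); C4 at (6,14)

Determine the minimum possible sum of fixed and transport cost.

32

Open {A, B}: assign each demand point to its cheapest open site.
  C1→B 1, C2→A 2, C3→B 8, C4→B 8
  transport cost 19, fixed 13 → total 32.
Compare {B}: transport cost 28 + fixed 5 = 33.
Compare {A, C}: transport cost 22 + fixed 14 = 36.
Compare {A, B, C}: transport cost 18 + fixed 19 = 37.
All other subsets cost ≥ 33. Minimum total cost: 32.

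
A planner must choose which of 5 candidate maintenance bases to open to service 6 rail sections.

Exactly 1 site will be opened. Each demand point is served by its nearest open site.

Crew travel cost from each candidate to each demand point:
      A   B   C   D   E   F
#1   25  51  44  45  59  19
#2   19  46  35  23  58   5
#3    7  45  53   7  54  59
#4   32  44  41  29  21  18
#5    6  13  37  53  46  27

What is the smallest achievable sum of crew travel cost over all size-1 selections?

182

Open {#5}.
  A→#5 6, B→#5 13, C→#5 37, D→#5 53, E→#5 46, F→#5 27  ⇒ total 182.
Compare {#4}: total 185.
Compare {#2}: total 186.
No size-1 selection does better; minimum is 182.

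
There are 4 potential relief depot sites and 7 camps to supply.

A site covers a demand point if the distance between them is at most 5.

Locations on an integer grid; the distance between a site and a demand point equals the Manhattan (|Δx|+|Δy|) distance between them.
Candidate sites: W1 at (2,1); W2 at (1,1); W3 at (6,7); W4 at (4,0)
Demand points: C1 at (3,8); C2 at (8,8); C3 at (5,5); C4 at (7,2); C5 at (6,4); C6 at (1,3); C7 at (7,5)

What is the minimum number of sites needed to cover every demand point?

3

Coverage sets (demand points within 5 of each site):
  W1: {C6}
  W2: {C6}
  W3: {C1, C2, C3, C5, C7}
  W4: {C4}
No 2 sites suffice: every size-2 union leaves at least one demand point uncovered.
But {W1, W3, W4} covers everything, so the minimum is 3.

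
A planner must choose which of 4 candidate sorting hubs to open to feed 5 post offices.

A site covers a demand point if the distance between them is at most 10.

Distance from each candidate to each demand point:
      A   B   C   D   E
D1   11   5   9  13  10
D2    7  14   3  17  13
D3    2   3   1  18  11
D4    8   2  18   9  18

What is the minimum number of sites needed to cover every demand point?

Coverage sets (demand points within 10 of each site):
  D1: {B, C, E}
  D2: {A, C}
  D3: {A, B, C}
  D4: {A, B, D}
No single site covers all 5 demand points.
But {D1, D4} covers everything, so the minimum is 2.

2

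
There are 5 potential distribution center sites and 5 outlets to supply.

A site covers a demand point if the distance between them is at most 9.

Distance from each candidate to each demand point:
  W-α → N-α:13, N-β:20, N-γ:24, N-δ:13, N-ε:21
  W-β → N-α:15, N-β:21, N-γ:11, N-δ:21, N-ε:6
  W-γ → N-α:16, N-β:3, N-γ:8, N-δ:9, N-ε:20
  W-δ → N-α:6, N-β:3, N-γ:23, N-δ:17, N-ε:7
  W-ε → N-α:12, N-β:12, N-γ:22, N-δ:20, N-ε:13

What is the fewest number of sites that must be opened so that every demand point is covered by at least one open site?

2

Coverage sets (demand points within 9 of each site):
  W-α: {}
  W-β: {N-ε}
  W-γ: {N-β, N-γ, N-δ}
  W-δ: {N-α, N-β, N-ε}
  W-ε: {}
No single site covers all 5 demand points.
But {W-γ, W-δ} covers everything, so the minimum is 2.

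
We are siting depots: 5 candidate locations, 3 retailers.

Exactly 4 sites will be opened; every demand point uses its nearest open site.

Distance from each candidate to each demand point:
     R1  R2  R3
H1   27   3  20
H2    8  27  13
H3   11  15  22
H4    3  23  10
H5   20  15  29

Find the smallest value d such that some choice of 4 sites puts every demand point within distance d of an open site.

10

Open {H1, H2, H3, H4}.
  Farthest demand point is R3 at distance 10 (to H4); all others are ≤ 10.
With {H1, H2, H4, H5} the worst case is 10.
With {H1, H3, H4, H5} the worst case is 10.
No size-4 selection achieves below 10.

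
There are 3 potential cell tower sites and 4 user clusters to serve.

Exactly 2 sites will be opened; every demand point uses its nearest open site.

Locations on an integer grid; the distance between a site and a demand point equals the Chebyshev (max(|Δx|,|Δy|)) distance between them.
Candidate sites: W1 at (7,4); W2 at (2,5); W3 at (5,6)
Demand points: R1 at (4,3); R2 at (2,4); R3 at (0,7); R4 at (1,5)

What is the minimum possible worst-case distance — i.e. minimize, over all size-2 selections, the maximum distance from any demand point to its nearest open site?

Open {W1, W2}.
  Farthest demand point is R1 at distance 2 (to W2); all others are ≤ 2.
With {W2, W3} the worst case is 2.
With {W1, W3} the worst case is 5.
No size-2 selection achieves below 2.

2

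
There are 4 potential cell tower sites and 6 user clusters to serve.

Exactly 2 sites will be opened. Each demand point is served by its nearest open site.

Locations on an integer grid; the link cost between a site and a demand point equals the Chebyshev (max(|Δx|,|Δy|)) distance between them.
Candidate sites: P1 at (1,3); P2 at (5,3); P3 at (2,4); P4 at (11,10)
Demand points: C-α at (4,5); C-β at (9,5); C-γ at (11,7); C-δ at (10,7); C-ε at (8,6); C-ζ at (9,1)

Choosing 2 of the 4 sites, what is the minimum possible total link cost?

Open {P2, P4}.
  C-α→P2 2, C-β→P2 4, C-γ→P4 3, C-δ→P4 3, C-ε→P2 3, C-ζ→P2 4  ⇒ total 19.
Compare {P1, P2}: total 24.
Compare {P2, P3}: total 24.
No size-2 selection does better; minimum is 19.

19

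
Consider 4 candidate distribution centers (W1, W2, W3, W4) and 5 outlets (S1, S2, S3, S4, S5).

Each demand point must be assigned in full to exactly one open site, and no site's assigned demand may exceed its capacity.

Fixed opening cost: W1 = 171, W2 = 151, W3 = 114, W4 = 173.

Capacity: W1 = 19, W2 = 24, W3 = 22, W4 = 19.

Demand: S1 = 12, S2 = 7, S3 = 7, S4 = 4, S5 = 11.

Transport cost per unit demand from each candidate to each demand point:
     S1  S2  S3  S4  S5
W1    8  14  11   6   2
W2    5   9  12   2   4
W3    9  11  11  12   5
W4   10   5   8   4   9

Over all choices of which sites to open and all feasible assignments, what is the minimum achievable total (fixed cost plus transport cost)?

Open {W2, W3}; cheapest assignment that respects the capacities:
  W2 (cap 24, load 23): S1, S2, S4 — cost 12×5 + 7×9 + 4×2 = 131
  W3 (cap 22, load 18): S3, S5 — cost 7×11 + 11×5 = 132
  Shipping 263, fixed 265 → total 528.
  Any other capacity-feasible assignment to {W2, W3} ships for at least 263.
Compare {W2, W4}: its best feasible assignment gives total 535.
Compare {W1, W2}: its best feasible assignment gives total 552.
Every other set of open sites that can feasibly serve all demand totals ≥ 535 even under its best assignment. Minimum: 528.

528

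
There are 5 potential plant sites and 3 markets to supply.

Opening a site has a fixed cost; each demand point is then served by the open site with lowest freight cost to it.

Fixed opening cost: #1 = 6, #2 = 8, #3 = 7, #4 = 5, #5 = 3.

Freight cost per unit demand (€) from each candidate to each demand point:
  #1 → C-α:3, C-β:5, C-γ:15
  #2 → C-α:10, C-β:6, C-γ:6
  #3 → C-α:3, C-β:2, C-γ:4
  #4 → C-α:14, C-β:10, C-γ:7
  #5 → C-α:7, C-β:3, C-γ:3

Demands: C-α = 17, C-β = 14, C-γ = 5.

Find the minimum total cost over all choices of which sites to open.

104

Open {#3, #5}: assign each demand point to its cheapest open site.
  C-α→#3 17×3=51, C-β→#3 14×2=28, C-γ→#5 5×3=15
  freight cost 94, fixed 10 → total 104.
Compare {#3}: freight cost 99 + fixed 7 = 106.
Compare {#3, #4, #5}: freight cost 94 + fixed 15 = 109.
Compare {#1, #3, #5}: freight cost 94 + fixed 16 = 110.
All other subsets cost ≥ 106. Minimum total cost: 104.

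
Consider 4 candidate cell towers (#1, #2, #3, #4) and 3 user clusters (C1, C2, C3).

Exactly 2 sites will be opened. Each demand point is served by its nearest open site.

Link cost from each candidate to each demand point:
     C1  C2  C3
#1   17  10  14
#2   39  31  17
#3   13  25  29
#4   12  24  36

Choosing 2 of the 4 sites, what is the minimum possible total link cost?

36

Open {#1, #4}.
  C1→#4 12, C2→#1 10, C3→#1 14  ⇒ total 36.
Compare {#1, #3}: total 37.
Compare {#1, #2}: total 41.
No size-2 selection does better; minimum is 36.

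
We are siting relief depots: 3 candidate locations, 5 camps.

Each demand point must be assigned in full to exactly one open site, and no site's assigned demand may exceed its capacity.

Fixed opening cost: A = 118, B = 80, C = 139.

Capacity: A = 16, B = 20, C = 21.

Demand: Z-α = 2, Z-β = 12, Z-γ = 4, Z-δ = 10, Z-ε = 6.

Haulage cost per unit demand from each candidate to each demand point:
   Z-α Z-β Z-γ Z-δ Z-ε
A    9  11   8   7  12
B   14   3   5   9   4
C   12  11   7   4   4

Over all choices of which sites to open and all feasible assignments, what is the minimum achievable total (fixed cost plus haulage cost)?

363

Open {B, C}; cheapest assignment that respects the capacities:
  B (cap 20, load 16): Z-β, Z-γ — cost 12×3 + 4×5 = 56
  C (cap 21, load 18): Z-α, Z-δ, Z-ε — cost 2×12 + 10×4 + 6×4 = 88
  Shipping 144, fixed 219 → total 363.
  Any other capacity-feasible assignment to {B, C} ships for at least 144.
Compare {A, B}: its best feasible assignment gives total 378.
Compare {A, B, C}: its best feasible assignment gives total 475.
Every other set of open sites that can feasibly serve all demand totals ≥ 378 even under its best assignment. Minimum: 363.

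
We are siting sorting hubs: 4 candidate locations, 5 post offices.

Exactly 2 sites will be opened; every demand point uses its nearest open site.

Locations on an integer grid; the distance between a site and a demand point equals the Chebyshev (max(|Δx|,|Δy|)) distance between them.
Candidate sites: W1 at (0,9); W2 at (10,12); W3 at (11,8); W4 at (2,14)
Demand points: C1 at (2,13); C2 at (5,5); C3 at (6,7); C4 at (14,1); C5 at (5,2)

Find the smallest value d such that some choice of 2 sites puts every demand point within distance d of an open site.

7

Open {W1, W3}.
  Farthest demand point is C4 at distance 7 (to W3); all others are ≤ 7.
With {W3, W4} the worst case is 7.
With {W2, W3} the worst case is 8.
No size-2 selection achieves below 7.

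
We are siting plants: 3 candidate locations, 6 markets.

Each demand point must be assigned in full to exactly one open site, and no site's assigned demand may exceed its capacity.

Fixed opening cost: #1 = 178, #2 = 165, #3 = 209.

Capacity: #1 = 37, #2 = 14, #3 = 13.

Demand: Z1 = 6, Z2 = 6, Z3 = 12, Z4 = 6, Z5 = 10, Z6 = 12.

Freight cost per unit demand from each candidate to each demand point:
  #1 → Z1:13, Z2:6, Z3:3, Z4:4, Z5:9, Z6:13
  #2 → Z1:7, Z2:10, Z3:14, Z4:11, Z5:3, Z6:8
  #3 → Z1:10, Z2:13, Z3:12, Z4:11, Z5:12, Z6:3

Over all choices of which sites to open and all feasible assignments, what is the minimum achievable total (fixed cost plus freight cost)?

792

Open {#1, #2, #3}; cheapest assignment that respects the capacities:
  #1 (cap 37, load 30): Z1, Z2, Z3, Z4 — cost 6×13 + 6×6 + 12×3 + 6×4 = 174
  #2 (cap 14, load 10): Z5 — cost 10×3 = 30
  #3 (cap 13, load 12): Z6 — cost 12×3 = 36
  Shipping 240, fixed 552 → total 792.
  Any other capacity-feasible assignment to {#1, #2, #3} ships for at least 240.
Total demand is 52 and no other set of sites has combined capacity ≥ 52, so {#1, #2, #3} is the only feasible choice of open sites. Minimum: 792.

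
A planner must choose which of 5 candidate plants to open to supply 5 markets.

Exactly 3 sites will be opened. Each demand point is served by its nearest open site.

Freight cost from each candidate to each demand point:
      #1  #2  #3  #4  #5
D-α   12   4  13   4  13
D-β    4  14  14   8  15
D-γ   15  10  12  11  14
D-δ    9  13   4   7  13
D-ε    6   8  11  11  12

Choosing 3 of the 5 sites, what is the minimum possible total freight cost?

29

Open {D-α, D-β, D-δ}.
  #1→D-β 4, #2→D-α 4, #3→D-δ 4, #4→D-α 4, #5→D-α 13  ⇒ total 29.
Compare {D-α, D-δ, D-ε}: total 30.
Compare {D-α, D-γ, D-δ}: total 34.
No size-3 selection does better; minimum is 29.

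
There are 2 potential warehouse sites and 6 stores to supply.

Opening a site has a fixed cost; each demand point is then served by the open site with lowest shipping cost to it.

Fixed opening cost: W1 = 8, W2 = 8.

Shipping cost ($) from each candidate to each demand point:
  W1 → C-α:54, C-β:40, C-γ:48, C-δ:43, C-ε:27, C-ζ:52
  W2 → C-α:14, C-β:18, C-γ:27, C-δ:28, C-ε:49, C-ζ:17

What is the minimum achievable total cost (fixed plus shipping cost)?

147

Open {W1, W2}: assign each demand point to its cheapest open site.
  C-α→W2 14, C-β→W2 18, C-γ→W2 27, C-δ→W2 28, C-ε→W1 27, C-ζ→W2 17
  shipping cost 131, fixed 16 → total 147.
Compare {W2}: shipping cost 153 + fixed 8 = 161.
Compare {W1}: shipping cost 264 + fixed 8 = 272.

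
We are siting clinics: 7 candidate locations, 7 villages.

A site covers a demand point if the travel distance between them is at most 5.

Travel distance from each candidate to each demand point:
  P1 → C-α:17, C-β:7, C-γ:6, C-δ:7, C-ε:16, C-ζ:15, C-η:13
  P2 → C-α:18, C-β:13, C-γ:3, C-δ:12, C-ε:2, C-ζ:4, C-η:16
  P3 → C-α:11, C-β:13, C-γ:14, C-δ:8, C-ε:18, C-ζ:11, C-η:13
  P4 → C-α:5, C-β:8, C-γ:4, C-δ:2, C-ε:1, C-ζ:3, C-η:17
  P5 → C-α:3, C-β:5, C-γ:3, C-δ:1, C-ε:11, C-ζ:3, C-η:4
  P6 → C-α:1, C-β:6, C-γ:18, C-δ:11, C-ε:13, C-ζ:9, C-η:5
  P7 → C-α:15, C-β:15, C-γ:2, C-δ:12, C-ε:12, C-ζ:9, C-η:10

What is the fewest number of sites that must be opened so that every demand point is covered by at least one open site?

Coverage sets (demand points within 5 of each site):
  P1: {}
  P2: {C-γ, C-ε, C-ζ}
  P3: {}
  P4: {C-α, C-γ, C-δ, C-ε, C-ζ}
  P5: {C-α, C-β, C-γ, C-δ, C-ζ, C-η}
  P6: {C-α, C-η}
  P7: {C-γ}
No single site covers all 7 demand points.
But {P2, P5} covers everything, so the minimum is 2.

2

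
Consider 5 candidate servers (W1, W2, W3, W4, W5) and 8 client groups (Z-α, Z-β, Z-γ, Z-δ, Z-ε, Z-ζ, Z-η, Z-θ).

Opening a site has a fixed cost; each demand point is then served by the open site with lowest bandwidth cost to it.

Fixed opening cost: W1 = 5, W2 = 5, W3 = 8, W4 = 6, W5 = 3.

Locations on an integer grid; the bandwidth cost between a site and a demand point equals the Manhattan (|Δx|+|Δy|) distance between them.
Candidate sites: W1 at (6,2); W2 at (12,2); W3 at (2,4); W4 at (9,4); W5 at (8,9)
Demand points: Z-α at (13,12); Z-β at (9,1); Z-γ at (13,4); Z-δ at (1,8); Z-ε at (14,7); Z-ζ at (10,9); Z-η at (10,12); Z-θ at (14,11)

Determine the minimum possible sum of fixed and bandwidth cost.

53

Open {W2, W5}: assign each demand point to its cheapest open site.
  Z-α→W5 8, Z-β→W2 4, Z-γ→W2 3, Z-δ→W5 8, Z-ε→W2 7, Z-ζ→W5 2, Z-η→W5 5, Z-θ→W5 8
  bandwidth cost 45, fixed 8 → total 53.
Compare {W4, W5}: bandwidth cost 46 + fixed 9 = 55.
Compare {W1, W2, W5}: bandwidth cost 45 + fixed 13 = 58.
Compare {W2, W3, W5}: bandwidth cost 42 + fixed 16 = 58.
All other subsets cost ≥ 55. Minimum total cost: 53.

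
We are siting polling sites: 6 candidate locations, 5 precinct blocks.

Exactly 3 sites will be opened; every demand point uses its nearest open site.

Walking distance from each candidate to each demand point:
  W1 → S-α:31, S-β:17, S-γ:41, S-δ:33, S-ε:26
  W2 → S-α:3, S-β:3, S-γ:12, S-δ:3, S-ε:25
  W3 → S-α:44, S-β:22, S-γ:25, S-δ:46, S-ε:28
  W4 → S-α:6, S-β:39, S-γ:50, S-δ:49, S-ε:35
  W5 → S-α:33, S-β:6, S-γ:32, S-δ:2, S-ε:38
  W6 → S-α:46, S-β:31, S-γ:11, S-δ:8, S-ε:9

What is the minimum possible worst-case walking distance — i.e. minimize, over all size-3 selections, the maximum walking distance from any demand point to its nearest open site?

11

Open {W1, W2, W6}.
  Farthest demand point is S-γ at walking distance 11 (to W6); all others are ≤ 11.
With {W2, W3, W6} the worst case is 11.
With {W2, W4, W6} the worst case is 11.
No size-3 selection achieves below 11.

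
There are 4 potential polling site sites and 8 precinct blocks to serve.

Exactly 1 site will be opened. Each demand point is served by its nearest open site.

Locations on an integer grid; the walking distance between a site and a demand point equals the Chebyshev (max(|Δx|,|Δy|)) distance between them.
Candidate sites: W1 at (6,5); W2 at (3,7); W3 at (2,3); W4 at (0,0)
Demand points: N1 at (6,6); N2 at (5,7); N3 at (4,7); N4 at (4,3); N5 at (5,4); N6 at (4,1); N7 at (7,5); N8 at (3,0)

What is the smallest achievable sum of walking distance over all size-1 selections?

18

Open {W1}.
  N1→W1 1, N2→W1 2, N3→W1 2, N4→W1 2, N5→W1 1, N6→W1 4, N7→W1 1, N8→W1 5  ⇒ total 18.
Compare {W3}: total 27.
Compare {W2}: total 30.
No size-1 selection does better; minimum is 18.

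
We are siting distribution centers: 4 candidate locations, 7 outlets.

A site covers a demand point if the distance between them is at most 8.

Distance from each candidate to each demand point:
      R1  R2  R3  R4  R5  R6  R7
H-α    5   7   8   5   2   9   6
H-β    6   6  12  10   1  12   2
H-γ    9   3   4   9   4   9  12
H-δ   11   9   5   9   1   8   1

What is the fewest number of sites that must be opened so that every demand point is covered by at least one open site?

Coverage sets (demand points within 8 of each site):
  H-α: {R1, R2, R3, R4, R5, R7}
  H-β: {R1, R2, R5, R7}
  H-γ: {R2, R3, R5}
  H-δ: {R3, R5, R6, R7}
No single site covers all 7 demand points.
But {H-α, H-δ} covers everything, so the minimum is 2.

2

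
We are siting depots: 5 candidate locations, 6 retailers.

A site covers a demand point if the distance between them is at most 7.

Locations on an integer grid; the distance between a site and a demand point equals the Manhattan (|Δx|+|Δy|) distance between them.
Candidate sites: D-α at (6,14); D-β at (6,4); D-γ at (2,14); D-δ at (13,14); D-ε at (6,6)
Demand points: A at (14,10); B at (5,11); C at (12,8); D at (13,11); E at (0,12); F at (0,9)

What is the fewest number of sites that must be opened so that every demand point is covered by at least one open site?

2

Coverage sets (demand points within 7 of each site):
  D-α: {B}
  D-β: {}
  D-γ: {B, E, F}
  D-δ: {A, C, D}
  D-ε: {B}
No single site covers all 6 demand points.
But {D-γ, D-δ} covers everything, so the minimum is 2.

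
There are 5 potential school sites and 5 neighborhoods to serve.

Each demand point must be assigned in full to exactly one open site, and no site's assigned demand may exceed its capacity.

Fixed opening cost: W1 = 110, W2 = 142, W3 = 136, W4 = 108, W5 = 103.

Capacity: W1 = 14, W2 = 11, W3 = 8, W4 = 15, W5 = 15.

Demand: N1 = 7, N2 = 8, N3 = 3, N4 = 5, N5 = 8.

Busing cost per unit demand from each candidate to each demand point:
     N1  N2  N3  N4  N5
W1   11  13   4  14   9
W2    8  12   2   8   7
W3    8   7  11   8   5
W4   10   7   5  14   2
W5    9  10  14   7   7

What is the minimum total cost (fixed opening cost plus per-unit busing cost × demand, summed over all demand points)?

532

Open {W3, W4, W5}; cheapest assignment that respects the capacities:
  W3 (cap 8, load 8): N2 — cost 8×7 = 56
  W4 (cap 15, load 11): N3, N5 — cost 3×5 + 8×2 = 31
  W5 (cap 15, load 12): N1, N4 — cost 7×9 + 5×7 = 98
  Shipping 185, fixed 347 → total 532.
  Any other capacity-feasible assignment to {W3, W4, W5} ships for at least 185.
Compare {W1, W4, W5}: its best feasible assignment gives total 534.
Compare {W2, W4, W5}: its best feasible assignment gives total 546.
Every other set of open sites that can feasibly serve all demand totals ≥ 534 even under its best assignment. Minimum: 532.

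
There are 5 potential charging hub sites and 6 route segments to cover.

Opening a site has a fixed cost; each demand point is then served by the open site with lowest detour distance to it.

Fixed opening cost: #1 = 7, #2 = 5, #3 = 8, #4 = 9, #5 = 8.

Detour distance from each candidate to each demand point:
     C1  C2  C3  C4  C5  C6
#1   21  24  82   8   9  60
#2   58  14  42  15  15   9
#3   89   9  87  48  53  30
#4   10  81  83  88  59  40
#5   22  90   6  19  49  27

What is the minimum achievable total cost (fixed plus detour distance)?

Open {#1, #2, #4, #5}: assign each demand point to its cheapest open site.
  C1→#4 10, C2→#2 14, C3→#5 6, C4→#1 8, C5→#1 9, C6→#2 9
  detour distance 56, fixed 29 → total 85.
Compare {#1, #2, #5}: detour distance 67 + fixed 20 = 87.
Compare {#1, #2, #3, #4, #5}: detour distance 51 + fixed 37 = 88.
Compare {#1, #2, #3, #5}: detour distance 62 + fixed 28 = 90.
All other subsets cost ≥ 87. Minimum total cost: 85.

85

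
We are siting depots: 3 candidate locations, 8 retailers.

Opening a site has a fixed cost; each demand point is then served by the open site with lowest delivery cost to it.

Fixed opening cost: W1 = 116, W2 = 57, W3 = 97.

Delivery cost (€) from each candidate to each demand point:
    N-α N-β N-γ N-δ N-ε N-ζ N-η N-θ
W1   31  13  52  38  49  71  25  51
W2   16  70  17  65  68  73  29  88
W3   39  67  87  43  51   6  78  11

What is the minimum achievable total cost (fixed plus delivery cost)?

394

Open {W2, W3}: assign each demand point to its cheapest open site.
  N-α→W2 16, N-β→W3 67, N-γ→W2 17, N-δ→W3 43, N-ε→W3 51, N-ζ→W3 6, N-η→W2 29, N-θ→W3 11
  delivery cost 240, fixed 154 → total 394.
Compare {W1, W3}: delivery cost 225 + fixed 213 = 438.
Compare {W1, W2, W3}: delivery cost 175 + fixed 270 = 445.
Compare {W1}: delivery cost 330 + fixed 116 = 446.
All other subsets cost ≥ 438. Minimum total cost: 394.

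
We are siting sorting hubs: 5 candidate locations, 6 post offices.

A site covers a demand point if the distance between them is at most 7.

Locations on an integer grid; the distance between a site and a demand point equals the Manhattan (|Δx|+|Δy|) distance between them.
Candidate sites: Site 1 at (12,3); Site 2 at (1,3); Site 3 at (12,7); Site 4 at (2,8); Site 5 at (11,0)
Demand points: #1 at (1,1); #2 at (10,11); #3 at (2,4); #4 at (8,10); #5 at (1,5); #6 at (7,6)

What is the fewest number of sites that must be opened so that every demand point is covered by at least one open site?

2

Coverage sets (demand points within 7 of each site):
  Site 1: {}
  Site 2: {#1, #3, #5}
  Site 3: {#2, #4, #6}
  Site 4: {#3, #5, #6}
  Site 5: {}
No single site covers all 6 demand points.
But {Site 2, Site 3} covers everything, so the minimum is 2.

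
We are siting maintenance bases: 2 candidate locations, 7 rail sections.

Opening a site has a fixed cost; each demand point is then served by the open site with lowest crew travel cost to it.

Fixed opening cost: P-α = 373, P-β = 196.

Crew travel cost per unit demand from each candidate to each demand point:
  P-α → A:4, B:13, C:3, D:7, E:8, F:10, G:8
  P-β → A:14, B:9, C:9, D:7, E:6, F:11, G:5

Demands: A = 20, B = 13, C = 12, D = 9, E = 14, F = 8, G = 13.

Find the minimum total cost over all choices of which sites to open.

1001

Open {P-β}: assign each demand point to its cheapest open site.
  A→P-β 20×14=280, B→P-β 13×9=117, C→P-β 12×9=108, D→P-β 9×7=63, E→P-β 14×6=84, F→P-β 8×11=88, G→P-β 13×5=65
  crew travel cost 805, fixed 196 → total 1001.
Compare {P-α}: crew travel cost 644 + fixed 373 = 1017.
Compare {P-α, P-β}: crew travel cost 525 + fixed 569 = 1094.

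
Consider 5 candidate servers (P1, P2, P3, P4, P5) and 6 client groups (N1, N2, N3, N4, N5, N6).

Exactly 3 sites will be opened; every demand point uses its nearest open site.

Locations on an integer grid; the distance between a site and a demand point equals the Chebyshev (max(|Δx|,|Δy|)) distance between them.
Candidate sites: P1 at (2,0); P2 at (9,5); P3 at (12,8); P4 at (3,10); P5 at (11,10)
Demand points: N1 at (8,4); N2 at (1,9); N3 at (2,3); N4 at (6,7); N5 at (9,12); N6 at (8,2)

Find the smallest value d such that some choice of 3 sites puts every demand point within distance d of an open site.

Open {P1, P2, P4}.
  Farthest demand point is N5 at distance 6 (to P4); all others are ≤ 6.
With {P1, P3, P4} the worst case is 6.
With {P1, P4, P5} the worst case is 6.
No size-3 selection achieves below 6.

6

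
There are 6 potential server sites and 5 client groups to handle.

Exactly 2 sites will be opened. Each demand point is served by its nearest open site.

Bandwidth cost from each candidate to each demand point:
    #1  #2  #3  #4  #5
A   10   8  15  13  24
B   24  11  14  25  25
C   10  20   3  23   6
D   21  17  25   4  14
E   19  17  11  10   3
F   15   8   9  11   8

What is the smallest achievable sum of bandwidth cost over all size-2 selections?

Open {C, F}.
  #1→C 10, #2→F 8, #3→C 3, #4→F 11, #5→C 6  ⇒ total 38.
Compare {A, C}: total 40.
Compare {C, D}: total 40.
No size-2 selection does better; minimum is 38.

38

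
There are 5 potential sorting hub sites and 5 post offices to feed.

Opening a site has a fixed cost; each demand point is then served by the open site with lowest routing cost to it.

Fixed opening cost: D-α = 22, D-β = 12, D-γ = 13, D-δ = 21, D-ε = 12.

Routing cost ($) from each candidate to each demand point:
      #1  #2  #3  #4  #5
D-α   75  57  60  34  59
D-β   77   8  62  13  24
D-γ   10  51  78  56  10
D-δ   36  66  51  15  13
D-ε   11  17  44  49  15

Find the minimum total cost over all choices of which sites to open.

Open {D-β, D-ε}: assign each demand point to its cheapest open site.
  #1→D-ε 11, #2→D-β 8, #3→D-ε 44, #4→D-β 13, #5→D-ε 15
  routing cost 91, fixed 24 → total 115.
Compare {D-β, D-γ, D-ε}: routing cost 85 + fixed 37 = 122.
Compare {D-β, D-γ}: routing cost 103 + fixed 25 = 128.
Compare {D-δ, D-ε}: routing cost 100 + fixed 33 = 133.
All other subsets cost ≥ 122. Minimum total cost: 115.

115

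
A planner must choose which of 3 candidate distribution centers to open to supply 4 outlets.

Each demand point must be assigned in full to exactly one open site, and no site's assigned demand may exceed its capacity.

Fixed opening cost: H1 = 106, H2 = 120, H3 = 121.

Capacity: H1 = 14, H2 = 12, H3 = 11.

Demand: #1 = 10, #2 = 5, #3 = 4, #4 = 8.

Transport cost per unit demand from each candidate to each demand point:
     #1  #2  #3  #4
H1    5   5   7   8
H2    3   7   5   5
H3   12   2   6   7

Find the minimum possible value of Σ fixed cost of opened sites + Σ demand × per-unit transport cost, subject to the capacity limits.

Open {H1, H2, H3}; cheapest assignment that respects the capacities:
  H1 (cap 14, load 10): #1 — cost 10×5 = 50
  H2 (cap 12, load 12): #3, #4 — cost 4×5 + 8×5 = 60
  H3 (cap 11, load 5): #2 — cost 5×2 = 10
  Shipping 120, fixed 347 → total 467.
  Any other capacity-feasible assignment to {H1, H2, H3} ships for at least 120.
Total demand is 27 and no other set of sites has combined capacity ≥ 27, so {H1, H2, H3} is the only feasible choice of open sites. Minimum: 467.

467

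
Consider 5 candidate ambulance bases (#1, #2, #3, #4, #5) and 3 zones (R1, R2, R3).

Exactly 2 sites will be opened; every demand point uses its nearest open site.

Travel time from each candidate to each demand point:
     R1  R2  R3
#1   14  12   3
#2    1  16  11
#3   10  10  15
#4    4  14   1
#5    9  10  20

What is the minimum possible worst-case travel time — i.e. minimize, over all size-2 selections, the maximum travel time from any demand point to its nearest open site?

10

Open {#1, #3}.
  Farthest demand point is R1 at travel time 10 (to #3); all others are ≤ 10.
With {#1, #5} the worst case is 10.
With {#3, #4} the worst case is 10.
No size-2 selection achieves below 10.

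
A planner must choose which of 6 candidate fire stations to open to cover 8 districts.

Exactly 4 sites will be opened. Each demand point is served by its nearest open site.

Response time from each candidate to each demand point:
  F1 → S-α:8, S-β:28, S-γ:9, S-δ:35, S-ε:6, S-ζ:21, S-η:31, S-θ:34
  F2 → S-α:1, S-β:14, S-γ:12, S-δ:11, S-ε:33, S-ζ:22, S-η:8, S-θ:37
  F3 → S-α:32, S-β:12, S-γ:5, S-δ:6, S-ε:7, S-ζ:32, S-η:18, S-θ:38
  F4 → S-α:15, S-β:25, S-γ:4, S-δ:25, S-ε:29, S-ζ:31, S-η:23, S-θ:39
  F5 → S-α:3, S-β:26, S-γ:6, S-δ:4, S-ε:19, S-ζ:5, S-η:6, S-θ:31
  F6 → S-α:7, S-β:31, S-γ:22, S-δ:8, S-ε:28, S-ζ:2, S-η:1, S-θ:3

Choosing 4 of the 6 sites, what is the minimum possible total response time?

Open {F2, F3, F5, F6}.
  S-α→F2 1, S-β→F3 12, S-γ→F3 5, S-δ→F5 4, S-ε→F3 7, S-ζ→F6 2, S-η→F6 1, S-θ→F6 3  ⇒ total 35.
Compare {F1, F2, F3, F6}: total 36.
Compare {F1, F3, F5, F6}: total 36.
No size-4 selection does better; minimum is 35.

35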